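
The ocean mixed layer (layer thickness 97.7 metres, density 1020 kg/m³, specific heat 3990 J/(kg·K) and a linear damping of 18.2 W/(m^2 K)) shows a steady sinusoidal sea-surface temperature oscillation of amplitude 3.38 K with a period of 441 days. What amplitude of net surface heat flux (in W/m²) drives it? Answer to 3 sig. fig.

Areal heat capacity C = ρ c_p D = 1020 × 3990 × 97.7 = 3.98×10^8 J/(m^2 K).
ω = 2π / 3.81×10^7 s = 1.65×10^-7 s⁻¹.
√((Cω)² + λ²) = √((65.6)² + 18.2²) = 68.0 W/(m²·K).
F₀ = A × √((Cω)²+λ²) = 3.38 × 68.0 = 230 W/m².

230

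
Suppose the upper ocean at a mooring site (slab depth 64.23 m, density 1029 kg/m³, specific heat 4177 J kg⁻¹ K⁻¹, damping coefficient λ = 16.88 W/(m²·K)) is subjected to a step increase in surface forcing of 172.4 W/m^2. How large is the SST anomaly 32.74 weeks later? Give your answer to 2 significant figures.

7.2 K

Areal heat capacity C = ρ c_p D = 1029 × 4177 × 64.23 = 2.76×10^8 J m⁻² K⁻¹.
τ = C / λ = 2.76×10^8 / 16.88 = 1.64×10^7 s.
Equilibrium anomaly ΔT_eq = F / λ = 172.4 / 16.88 = 10.2 K.
t = 32.74 weeks = 1.98×10^7 s, so t/τ = 1.21.
ΔT(t) = ΔT_eq (1 − e^(−t/τ)) = 10.2 × (1 − e^−1.21) = 7.17 K.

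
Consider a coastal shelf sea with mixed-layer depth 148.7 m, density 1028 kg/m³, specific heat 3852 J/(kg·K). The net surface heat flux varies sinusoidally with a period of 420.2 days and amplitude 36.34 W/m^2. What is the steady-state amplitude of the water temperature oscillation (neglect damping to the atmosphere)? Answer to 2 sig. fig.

Areal heat capacity C = ρ c_p D = 1028 × 3852 × 148.7 = 5.89×10^8 J/(m^2 K).
Angular frequency ω = 2π / T = 2π / 3.63×10^7 s = 1.73×10^-7 s⁻¹.
Cω = 5.89×10^8 × 1.73×10^-7 = 102 W/(m²·K).
Amplitude A = F₀ / (Cω) = 36.34 / 102 = 0.357 K.

0.36 K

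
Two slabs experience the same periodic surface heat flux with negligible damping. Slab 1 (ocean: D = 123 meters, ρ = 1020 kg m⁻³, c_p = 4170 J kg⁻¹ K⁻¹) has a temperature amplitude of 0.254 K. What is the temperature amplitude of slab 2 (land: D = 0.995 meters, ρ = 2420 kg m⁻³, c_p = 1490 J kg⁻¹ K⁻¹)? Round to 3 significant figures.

C_ocean = 5.23×10^8 J/(m²·K); C_land = 3.59×10^6 J/(m²·K).
A ∝ 1/C ⇒ A_land = A_ocean × C_ocean/C_land = 0.254 × 146 = 37.0 K.

37.0 K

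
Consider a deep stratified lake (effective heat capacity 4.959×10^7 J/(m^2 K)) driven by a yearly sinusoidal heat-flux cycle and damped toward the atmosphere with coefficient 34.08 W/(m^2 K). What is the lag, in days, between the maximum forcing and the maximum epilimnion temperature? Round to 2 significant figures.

16 days

Areal heat capacity C = 4.959×10^7 J/(m^2 K) (given).
ω = 2π / 3.15×10^7 s = 1.99×10^-7 s⁻¹.
Phase lag φ = arctan(Cω/λ) = arctan(9.88/34.08) = 0.282 rad.
Time lag = φ / ω = 0.282 / 1.99×10^-7 = 1.42×10^6 s = 16.4 days.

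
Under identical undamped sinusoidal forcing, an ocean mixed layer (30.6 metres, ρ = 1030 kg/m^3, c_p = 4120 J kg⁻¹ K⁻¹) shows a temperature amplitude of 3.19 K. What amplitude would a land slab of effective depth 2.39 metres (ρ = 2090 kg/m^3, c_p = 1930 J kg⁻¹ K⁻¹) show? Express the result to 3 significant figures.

43.0 K

C_ocean = 1.30×10^8 J/(m²·K); C_land = 9.64×10^6 J/(m²·K).
A ∝ 1/C ⇒ A_land = A_ocean × C_ocean/C_land = 3.19 × 13.5 = 43.0 K.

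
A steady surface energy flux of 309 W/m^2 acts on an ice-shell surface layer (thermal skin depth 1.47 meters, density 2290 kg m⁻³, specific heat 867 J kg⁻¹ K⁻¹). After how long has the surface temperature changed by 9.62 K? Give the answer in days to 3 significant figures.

Areal heat capacity C = ρ c_p D = 2290 × 867 × 1.47 = 2.92×10^6 J/(m^2 K).
Time required: Δt = C ΔT / F = 2.92×10^6 × 9.62 / 309 = 90900 s.
In days: 90900 s / (86400 s/day) = 1.05 days.

1.05 days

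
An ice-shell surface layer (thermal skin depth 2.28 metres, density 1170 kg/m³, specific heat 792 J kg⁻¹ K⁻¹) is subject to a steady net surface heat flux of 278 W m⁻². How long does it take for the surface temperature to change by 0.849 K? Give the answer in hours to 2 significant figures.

1.8 hours

Areal heat capacity C = ρ c_p D = 1170 × 792 × 2.28 = 2.11×10^6 J/(m²·K).
Time required: Δt = C ΔT / F = 2.11×10^6 × 0.849 / 278 = 6450 s.
In hours: 6450 s / (3600 s/hour) = 1.79 hours.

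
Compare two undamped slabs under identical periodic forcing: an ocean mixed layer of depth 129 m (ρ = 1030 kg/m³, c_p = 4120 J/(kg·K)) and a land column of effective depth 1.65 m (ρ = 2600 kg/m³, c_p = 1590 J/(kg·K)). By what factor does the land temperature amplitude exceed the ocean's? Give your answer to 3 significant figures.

C_ocean = 1030 × 4120 × 129 = 5.47×10^8 J/(m²·K).
C_land = 2600 × 1590 × 1.65 = 6.82×10^6 J/(m²·K).
Undamped amplitude ∝ 1/C, so A_land/A_ocean = C_ocean/C_land = 80.3.

80.3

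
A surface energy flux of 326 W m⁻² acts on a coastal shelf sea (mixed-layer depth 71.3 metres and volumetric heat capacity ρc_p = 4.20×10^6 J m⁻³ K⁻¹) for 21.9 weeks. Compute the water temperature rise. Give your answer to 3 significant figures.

14.4 K

Areal heat capacity C = ρc_p × D = 4.20×10^6 × 71.3 = 2.99×10^8 J/(m²·K).
Net heat input Q = F Δt = 326 × (21.9 weeks × 6.048×10^5 s/week) = 4.32×10^9 J/m².
ΔT = Q / C = 4.32×10^9 / 2.99×10^8 = 14.4 K.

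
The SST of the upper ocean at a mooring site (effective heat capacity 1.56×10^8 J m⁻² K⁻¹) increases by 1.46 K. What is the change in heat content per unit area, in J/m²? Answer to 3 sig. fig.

2.28×10^8

Areal heat capacity C = 1.56×10^8 J m⁻² K⁻¹ (given).
ΔQ = C ΔT = 1.56×10^8 × 1.46 = 2.28×10^8 J/m².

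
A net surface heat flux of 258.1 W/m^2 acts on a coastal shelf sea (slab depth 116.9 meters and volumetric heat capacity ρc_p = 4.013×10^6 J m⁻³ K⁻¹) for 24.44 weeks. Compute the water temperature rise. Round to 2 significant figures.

8.1 K

Areal heat capacity C = ρc_p × D = 4.013×10^6 × 116.9 = 4.69×10^8 J m⁻² K⁻¹.
Net heat input Q = F Δt = 258.1 × (24.44 weeks × 6.048×10^5 s/week) = 3.82×10^9 J/m².
ΔT = Q / C = 3.82×10^9 / 4.69×10^8 = 8.13 K.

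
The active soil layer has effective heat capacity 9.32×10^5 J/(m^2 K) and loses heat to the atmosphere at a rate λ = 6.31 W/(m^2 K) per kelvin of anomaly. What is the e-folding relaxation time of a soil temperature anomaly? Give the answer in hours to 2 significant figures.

Areal heat capacity C = 9.32×10^5 J/(m^2 K) (given).
Relaxation time τ = C / λ = 9.32×10^5 / 6.31 = 1.48×10^5 s.
In hours: 1.48×10^5 s / (3600 s/hour) = 41.0 hours.

41 hours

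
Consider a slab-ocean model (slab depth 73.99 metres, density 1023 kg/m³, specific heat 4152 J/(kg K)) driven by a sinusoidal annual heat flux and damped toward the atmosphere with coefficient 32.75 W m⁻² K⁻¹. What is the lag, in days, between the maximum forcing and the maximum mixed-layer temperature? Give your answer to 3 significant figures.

63.3 days

Areal heat capacity C = ρ c_p D = 1023 × 4152 × 73.99 = 3.14×10^8 J/(m^2 K).
ω = 2π / 3.15×10^7 s = 1.99×10^-7 s⁻¹.
Phase lag φ = arctan(Cω/λ) = arctan(62.6/32.75) = 1.09 rad.
Time lag = φ / ω = 1.09 / 1.99×10^-7 = 5.47×10^6 s = 63.3 days.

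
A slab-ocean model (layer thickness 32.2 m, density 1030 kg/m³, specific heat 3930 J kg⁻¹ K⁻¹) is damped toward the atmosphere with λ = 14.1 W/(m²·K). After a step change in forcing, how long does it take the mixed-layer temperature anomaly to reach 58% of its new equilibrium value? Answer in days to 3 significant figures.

92.8 days

Areal heat capacity C = ρ c_p D = 1030 × 3930 × 32.2 = 1.30×10^8 J/(m²·K).
τ = C / λ = 1.30×10^8 / 14.1 = 9.24×10^6 s.
Fraction reached: 1 − e^(−t/τ) = 0.58 ⇒ t = −τ ln(1 − 0.58) = τ × 0.868.
t = 8.02×10^6 s = 92.8 days.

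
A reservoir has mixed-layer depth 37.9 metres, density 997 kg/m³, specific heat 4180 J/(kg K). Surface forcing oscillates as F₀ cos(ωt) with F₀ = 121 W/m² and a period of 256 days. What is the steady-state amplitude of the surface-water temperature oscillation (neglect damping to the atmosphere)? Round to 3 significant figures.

2.70 K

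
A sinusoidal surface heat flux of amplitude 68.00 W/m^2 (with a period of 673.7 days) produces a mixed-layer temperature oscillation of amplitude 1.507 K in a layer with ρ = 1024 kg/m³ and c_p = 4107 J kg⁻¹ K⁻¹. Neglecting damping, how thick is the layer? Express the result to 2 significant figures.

99 m

ω = 2π / 5.82×10^7 s = 1.08×10^-7 s⁻¹.
Required C = F₀ / (A ω) = 68.00 / (1.507 × 1.08×10^-7) = 4.18×10^8 J/(m²·K).
D = C / (ρ c_p) = 4.18×10^8 / (1024 × 4107) = 99.4 m.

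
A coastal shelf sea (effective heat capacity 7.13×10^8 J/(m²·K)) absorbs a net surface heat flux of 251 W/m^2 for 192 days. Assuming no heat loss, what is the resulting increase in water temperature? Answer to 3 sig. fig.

Areal heat capacity C = 7.13×10^8 J/(m²·K) (given).
Net heat input Q = F Δt = 251 × (192 days × 86400 s/day) = 4.16×10^9 J/m².
ΔT = Q / C = 4.16×10^9 / 7.13×10^8 = 5.84 K.

5.84 K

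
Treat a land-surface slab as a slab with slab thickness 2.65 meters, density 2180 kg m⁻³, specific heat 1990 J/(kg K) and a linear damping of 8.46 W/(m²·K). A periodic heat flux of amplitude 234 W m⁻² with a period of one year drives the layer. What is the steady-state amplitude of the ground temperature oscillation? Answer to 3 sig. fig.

26.7 K

Areal heat capacity C = ρ c_p D = 2180 × 1990 × 2.65 = 1.15×10^7 J/(m^2 K).
Angular frequency ω = 2π / T = 2π / 3.15×10^7 s = 1.99×10^-7 s⁻¹.
√((Cω)² + λ²) = √((2.29)² + 8.46²) = 8.76 W/(m²·K).
Amplitude A = F₀ / √((Cω)²+λ²) = 234 / 8.76 = 26.7 K.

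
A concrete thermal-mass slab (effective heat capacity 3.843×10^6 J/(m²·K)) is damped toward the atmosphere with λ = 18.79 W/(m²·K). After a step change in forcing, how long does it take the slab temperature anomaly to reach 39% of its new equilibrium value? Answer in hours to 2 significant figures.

Areal heat capacity C = 3.843×10^6 J/(m²·K) (given).
τ = C / λ = 3.84×10^6 / 18.79 = 2.05×10^5 s.
Fraction reached: 1 − e^(−t/τ) = 0.39 ⇒ t = −τ ln(1 − 0.39) = τ × 0.494.
t = 1.01×10^5 s = 28.1 hours.

28 hours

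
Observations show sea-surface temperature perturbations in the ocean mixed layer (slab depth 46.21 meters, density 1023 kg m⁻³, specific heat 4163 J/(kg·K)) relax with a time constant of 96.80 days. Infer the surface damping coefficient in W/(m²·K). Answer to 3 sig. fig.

Areal heat capacity C = ρ c_p D = 1023 × 4163 × 46.21 = 1.97×10^8 J/(m^2 K).
τ = 96.80 days = 8.36×10^6 s.
λ = C / τ = 1.97×10^8 / 8.36×10^6 = 23.5 W/(m²·K).

23.5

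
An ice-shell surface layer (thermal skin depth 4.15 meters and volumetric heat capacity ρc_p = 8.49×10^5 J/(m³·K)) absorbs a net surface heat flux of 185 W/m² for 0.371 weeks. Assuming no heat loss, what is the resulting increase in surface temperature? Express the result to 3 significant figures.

11.8 K

Areal heat capacity C = ρc_p × D = 8.49×10^5 × 4.15 = 3.52×10^6 J/(m^2 K).
Net heat input Q = F Δt = 185 × (0.371 weeks × 6.048×10^5 s/week) = 4.15×10^7 J/m².
ΔT = Q / C = 4.15×10^7 / 3.52×10^6 = 11.8 K.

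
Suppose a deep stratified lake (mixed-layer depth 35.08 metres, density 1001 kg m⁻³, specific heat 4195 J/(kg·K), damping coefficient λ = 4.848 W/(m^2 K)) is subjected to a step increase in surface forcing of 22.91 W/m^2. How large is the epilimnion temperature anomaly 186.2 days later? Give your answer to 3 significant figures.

Areal heat capacity C = ρ c_p D = 1001 × 4195 × 35.08 = 1.47×10^8 J m⁻² K⁻¹.
τ = C / λ = 1.47×10^8 / 4.848 = 3.04×10^7 s.
Equilibrium anomaly ΔT_eq = F / λ = 22.91 / 4.848 = 4.73 K.
t = 186.2 days = 1.61×10^7 s, so t/τ = 0.529.
ΔT(t) = ΔT_eq (1 − e^(−t/τ)) = 4.73 × (1 − e^−0.529) = 1.94 K.

1.94 K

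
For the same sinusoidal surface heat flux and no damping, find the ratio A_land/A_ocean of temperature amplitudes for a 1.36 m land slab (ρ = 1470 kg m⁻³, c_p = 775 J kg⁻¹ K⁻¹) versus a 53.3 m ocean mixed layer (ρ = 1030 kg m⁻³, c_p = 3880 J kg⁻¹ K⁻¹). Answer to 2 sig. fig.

C_ocean = 1030 × 3880 × 53.3 = 2.13×10^8 J/(m²·K).
C_land = 1470 × 775 × 1.36 = 1.55×10^6 J/(m²·K).
Undamped amplitude ∝ 1/C, so A_land/A_ocean = C_ocean/C_land = 137.

140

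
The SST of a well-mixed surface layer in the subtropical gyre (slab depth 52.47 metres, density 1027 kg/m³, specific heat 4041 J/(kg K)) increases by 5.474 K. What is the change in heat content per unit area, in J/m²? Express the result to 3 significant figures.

1.19×10^9

Areal heat capacity C = ρ c_p D = 1027 × 4041 × 52.47 = 2.18×10^8 J/(m^2 K).
ΔQ = C ΔT = 2.18×10^8 × 5.474 = 1.19×10^9 J/m².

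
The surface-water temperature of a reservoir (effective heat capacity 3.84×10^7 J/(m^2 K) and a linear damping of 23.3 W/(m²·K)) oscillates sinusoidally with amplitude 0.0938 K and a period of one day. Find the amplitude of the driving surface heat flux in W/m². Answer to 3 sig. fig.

262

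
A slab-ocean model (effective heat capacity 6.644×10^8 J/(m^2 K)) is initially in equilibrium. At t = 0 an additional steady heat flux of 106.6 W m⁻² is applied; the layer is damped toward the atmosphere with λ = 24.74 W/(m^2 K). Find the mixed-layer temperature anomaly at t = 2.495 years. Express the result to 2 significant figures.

Areal heat capacity C = 6.644×10^8 J/(m^2 K) (given).
τ = C / λ = 6.64×10^8 / 24.74 = 2.69×10^7 s.
Equilibrium anomaly ΔT_eq = F / λ = 106.6 / 24.74 = 4.31 K.
t = 2.495 years = 7.87×10^7 s, so t/τ = 2.93.
ΔT(t) = ΔT_eq (1 − e^(−t/τ)) = 4.31 × (1 − e^−2.93) = 4.08 K.

4.1 K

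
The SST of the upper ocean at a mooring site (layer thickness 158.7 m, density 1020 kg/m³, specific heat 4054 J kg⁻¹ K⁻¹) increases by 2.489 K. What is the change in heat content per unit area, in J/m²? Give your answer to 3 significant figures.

Areal heat capacity C = ρ c_p D = 1020 × 4054 × 158.7 = 6.56×10^8 J m⁻² K⁻¹.
ΔQ = C ΔT = 6.56×10^8 × 2.489 = 1.63×10^9 J/m².

1.63×10^9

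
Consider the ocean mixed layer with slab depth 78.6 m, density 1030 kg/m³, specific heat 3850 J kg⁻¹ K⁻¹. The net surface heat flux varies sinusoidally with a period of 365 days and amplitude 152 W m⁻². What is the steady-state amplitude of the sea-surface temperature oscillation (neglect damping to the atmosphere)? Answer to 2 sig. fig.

Areal heat capacity C = ρ c_p D = 1030 × 3850 × 78.6 = 3.12×10^8 J/(m²·K).
Angular frequency ω = 2π / T = 2π / 3.15×10^7 s = 1.99×10^-7 s⁻¹.
Cω = 3.12×10^8 × 1.99×10^-7 = 62.1 W/(m²·K).
Amplitude A = F₀ / (Cω) = 152 / 62.1 = 2.45 K.

2.4 K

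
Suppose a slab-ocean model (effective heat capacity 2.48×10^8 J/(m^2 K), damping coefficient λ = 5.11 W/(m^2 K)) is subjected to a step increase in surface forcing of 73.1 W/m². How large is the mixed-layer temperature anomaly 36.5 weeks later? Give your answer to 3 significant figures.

5.23 K

Areal heat capacity C = 2.48×10^8 J/(m^2 K) (given).
τ = C / λ = 2.48×10^8 / 5.11 = 4.85×10^7 s.
Equilibrium anomaly ΔT_eq = F / λ = 73.1 / 5.11 = 14.3 K.
t = 36.5 weeks = 2.21×10^7 s, so t/τ = 0.455.
ΔT(t) = ΔT_eq (1 − e^(−t/τ)) = 14.3 × (1 − e^−0.455) = 5.23 K.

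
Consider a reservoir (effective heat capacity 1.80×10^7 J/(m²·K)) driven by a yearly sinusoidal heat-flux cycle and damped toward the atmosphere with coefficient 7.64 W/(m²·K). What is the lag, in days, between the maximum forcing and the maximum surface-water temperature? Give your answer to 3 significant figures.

Areal heat capacity C = 1.80×10^7 J/(m²·K) (given).
ω = 2π / 3.15×10^7 s = 1.99×10^-7 s⁻¹.
Phase lag φ = arctan(Cω/λ) = arctan(3.59/7.64) = 0.439 rad.
Time lag = φ / ω = 0.439 / 1.99×10^-7 = 2.20×10^6 s = 25.5 days.

25.5 days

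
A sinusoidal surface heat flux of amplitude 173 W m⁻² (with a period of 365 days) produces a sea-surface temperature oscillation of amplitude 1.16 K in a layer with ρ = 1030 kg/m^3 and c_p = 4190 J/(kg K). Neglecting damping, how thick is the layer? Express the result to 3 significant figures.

173 m

ω = 2π / 3.15×10^7 s = 1.99×10^-7 s⁻¹.
Required C = F₀ / (A ω) = 173 / (1.16 × 1.99×10^-7) = 7.49×10^8 J/(m²·K).
D = C / (ρ c_p) = 7.49×10^8 / (1030 × 4190) = 173 m.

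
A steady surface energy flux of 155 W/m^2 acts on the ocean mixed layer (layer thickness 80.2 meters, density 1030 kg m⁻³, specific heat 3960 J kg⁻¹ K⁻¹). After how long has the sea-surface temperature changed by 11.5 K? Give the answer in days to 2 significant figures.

Areal heat capacity C = ρ c_p D = 1030 × 3960 × 80.2 = 3.27×10^8 J/(m²·K).
Time required: Δt = C ΔT / F = 3.27×10^8 × 11.5 / 155 = 2.43×10^7 s.
In days: 2.43×10^7 s / (86400 s/day) = 281 days.

280 days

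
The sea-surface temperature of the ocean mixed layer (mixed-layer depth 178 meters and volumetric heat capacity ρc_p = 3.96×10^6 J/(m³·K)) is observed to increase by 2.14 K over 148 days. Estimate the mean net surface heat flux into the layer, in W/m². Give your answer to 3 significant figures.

118

Areal heat capacity C = ρc_p × D = 3.96×10^6 × 178 = 7.05×10^8 J/(m²·K).
Required heat per unit area: Q = C ΔT = 7.05×10^8 × 2.14 = 1.51×10^9 J/m².
Flux F = Q / Δt = 1.51×10^9 / 1.28×10^7 s = 118 W/m².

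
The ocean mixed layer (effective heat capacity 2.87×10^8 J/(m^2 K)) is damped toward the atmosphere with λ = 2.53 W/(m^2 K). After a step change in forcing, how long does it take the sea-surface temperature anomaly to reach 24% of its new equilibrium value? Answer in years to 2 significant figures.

0.99 years

Areal heat capacity C = 2.87×10^8 J/(m^2 K) (given).
τ = C / λ = 2.87×10^8 / 2.53 = 1.13×10^8 s.
Fraction reached: 1 − e^(−t/τ) = 0.24 ⇒ t = −τ ln(1 − 0.24) = τ × 0.274.
t = 3.11×10^7 s = 0.987 years.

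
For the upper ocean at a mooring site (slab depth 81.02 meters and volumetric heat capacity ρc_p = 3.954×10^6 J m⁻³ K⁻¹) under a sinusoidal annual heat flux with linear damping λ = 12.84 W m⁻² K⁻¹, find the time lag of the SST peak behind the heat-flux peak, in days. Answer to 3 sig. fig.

79.7 days

Areal heat capacity C = ρc_p × D = 3.954×10^6 × 81.02 = 3.20×10^8 J/(m^2 K).
ω = 2π / 3.15×10^7 s = 1.99×10^-7 s⁻¹.
Phase lag φ = arctan(Cω/λ) = arctan(63.8/12.84) = 1.37 rad.
Time lag = φ / ω = 1.37 / 1.99×10^-7 = 6.89×10^6 s = 79.7 days.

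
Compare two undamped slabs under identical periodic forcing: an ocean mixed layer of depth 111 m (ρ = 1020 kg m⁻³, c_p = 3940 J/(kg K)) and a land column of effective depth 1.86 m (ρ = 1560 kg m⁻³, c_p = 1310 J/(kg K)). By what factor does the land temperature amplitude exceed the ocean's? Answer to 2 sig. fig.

120

C_ocean = 1020 × 3940 × 111 = 4.46×10^8 J/(m²·K).
C_land = 1560 × 1310 × 1.86 = 3.80×10^6 J/(m²·K).
Undamped amplitude ∝ 1/C, so A_land/A_ocean = C_ocean/C_land = 117.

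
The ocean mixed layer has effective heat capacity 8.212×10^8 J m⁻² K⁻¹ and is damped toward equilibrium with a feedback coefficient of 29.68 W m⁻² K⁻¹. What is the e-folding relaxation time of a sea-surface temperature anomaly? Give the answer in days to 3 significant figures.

320 days

Areal heat capacity C = 8.212×10^8 J m⁻² K⁻¹ (given).
Relaxation time τ = C / λ = 8.21×10^8 / 29.68 = 2.77×10^7 s.
In days: 2.77×10^7 s / (86400 s/day) = 320 days.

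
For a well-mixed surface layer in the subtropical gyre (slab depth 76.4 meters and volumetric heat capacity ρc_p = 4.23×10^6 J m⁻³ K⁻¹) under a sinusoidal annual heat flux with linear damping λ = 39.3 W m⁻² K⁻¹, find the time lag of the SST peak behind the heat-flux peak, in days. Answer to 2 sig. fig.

Areal heat capacity C = ρc_p × D = 4.23×10^6 × 76.4 = 3.23×10^8 J m⁻² K⁻¹.
ω = 2π / 3.15×10^7 s = 1.99×10^-7 s⁻¹.
Phase lag φ = arctan(Cω/λ) = arctan(64.4/39.3) = 1.02 rad.
Time lag = φ / ω = 1.02 / 1.99×10^-7 = 5.13×10^6 s = 59.4 days.

59 days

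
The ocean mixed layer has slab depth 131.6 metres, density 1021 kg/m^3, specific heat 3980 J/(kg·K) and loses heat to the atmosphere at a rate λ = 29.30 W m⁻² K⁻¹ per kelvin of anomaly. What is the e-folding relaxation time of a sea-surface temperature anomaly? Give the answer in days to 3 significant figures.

Areal heat capacity C = ρ c_p D = 1021 × 3980 × 131.6 = 5.35×10^8 J m⁻² K⁻¹.
Relaxation time τ = C / λ = 5.35×10^8 / 29.30 = 1.83×10^7 s.
In days: 1.83×10^7 s / (86400 s/day) = 211 days.

211 days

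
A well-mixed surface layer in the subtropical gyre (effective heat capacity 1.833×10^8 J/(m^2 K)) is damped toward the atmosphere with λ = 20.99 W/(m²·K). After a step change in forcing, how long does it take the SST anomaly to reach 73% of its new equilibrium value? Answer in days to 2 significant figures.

130 days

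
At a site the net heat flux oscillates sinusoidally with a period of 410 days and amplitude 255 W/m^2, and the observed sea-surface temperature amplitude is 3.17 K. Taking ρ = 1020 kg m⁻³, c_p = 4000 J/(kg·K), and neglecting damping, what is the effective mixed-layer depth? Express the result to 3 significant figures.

111 m

ω = 2π / 3.54×10^7 s = 1.77×10^-7 s⁻¹.
Required C = F₀ / (A ω) = 255 / (3.17 × 1.77×10^-7) = 4.54×10^8 J/(m²·K).
D = C / (ρ c_p) = 4.54×10^8 / (1020 × 4000) = 111 m.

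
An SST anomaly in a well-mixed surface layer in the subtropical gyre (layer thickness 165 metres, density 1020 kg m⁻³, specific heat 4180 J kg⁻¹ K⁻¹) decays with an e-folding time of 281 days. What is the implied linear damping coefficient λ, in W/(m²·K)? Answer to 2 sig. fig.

Areal heat capacity C = ρ c_p D = 1020 × 4180 × 165 = 7.03×10^8 J/(m^2 K).
τ = 281 days = 2.43×10^7 s.
λ = C / τ = 7.03×10^8 / 2.43×10^7 = 29.0 W/(m²·K).

29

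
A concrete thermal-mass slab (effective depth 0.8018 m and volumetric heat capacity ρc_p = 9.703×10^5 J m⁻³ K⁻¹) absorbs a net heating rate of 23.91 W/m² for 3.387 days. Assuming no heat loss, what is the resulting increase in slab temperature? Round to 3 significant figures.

8.99 K

Areal heat capacity C = ρc_p × D = 9.703×10^5 × 0.8018 = 7.78×10^5 J/(m^2 K).
Net heat input Q = F Δt = 23.91 × (3.387 days × 86400 s/day) = 7.00×10^6 J/m².
ΔT = Q / C = 7.00×10^6 / 7.78×10^5 = 8.99 K.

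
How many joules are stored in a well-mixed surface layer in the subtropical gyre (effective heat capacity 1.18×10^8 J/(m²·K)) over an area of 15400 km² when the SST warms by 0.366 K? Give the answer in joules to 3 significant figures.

6.65×10^17 J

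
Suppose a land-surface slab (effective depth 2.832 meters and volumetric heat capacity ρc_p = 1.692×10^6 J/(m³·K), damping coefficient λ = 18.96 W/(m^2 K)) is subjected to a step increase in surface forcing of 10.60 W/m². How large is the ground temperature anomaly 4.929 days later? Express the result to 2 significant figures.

0.46 K

Areal heat capacity C = ρc_p × D = 1.692×10^6 × 2.832 = 4.79×10^6 J/(m²·K).
τ = C / λ = 4.79×10^6 / 18.96 = 2.53×10^5 s.
Equilibrium anomaly ΔT_eq = F / λ = 10.60 / 18.96 = 0.559 K.
t = 4.929 days = 4.26×10^5 s, so t/τ = 1.69.
ΔT(t) = ΔT_eq (1 − e^(−t/τ)) = 0.559 × (1 − e^−1.69) = 0.455 K.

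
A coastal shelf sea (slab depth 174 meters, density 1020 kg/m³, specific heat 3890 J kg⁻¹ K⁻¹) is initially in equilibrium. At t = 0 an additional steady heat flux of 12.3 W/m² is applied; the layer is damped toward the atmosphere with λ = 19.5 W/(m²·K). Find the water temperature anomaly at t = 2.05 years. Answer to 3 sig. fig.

0.529 K

Areal heat capacity C = ρ c_p D = 1020 × 3890 × 174 = 6.90×10^8 J m⁻² K⁻¹.
τ = C / λ = 6.90×10^8 / 19.5 = 3.54×10^7 s.
Equilibrium anomaly ΔT_eq = F / λ = 12.3 / 19.5 = 0.631 K.
t = 2.05 years = 6.47×10^7 s, so t/τ = 1.83.
ΔT(t) = ΔT_eq (1 − e^(−t/τ)) = 0.631 × (1 − e^−1.83) = 0.529 K.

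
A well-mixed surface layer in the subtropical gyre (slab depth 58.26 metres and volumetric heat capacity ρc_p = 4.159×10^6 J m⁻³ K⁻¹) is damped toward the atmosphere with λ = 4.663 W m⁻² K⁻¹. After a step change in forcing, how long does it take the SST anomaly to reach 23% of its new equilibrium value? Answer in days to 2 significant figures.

160 days

Areal heat capacity C = ρc_p × D = 4.159×10^6 × 58.26 = 2.42×10^8 J/(m^2 K).
τ = C / λ = 2.42×10^8 / 4.663 = 5.20×10^7 s.
Fraction reached: 1 − e^(−t/τ) = 0.23 ⇒ t = −τ ln(1 − 0.23) = τ × 0.261.
t = 1.36×10^7 s = 157 days.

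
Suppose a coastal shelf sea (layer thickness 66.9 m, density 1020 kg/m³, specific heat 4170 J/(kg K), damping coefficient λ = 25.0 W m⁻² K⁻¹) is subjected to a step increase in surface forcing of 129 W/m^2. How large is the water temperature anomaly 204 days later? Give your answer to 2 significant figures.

Areal heat capacity C = ρ c_p D = 1020 × 4170 × 66.9 = 2.85×10^8 J/(m^2 K).
τ = C / λ = 2.85×10^8 / 25.0 = 1.14×10^7 s.
Equilibrium anomaly ΔT_eq = F / λ = 129 / 25.0 = 5.16 K.
t = 204 days = 1.76×10^7 s, so t/τ = 1.55.
ΔT(t) = ΔT_eq (1 − e^(−t/τ)) = 5.16 × (1 − e^−1.55) = 4.06 K.

4.1 K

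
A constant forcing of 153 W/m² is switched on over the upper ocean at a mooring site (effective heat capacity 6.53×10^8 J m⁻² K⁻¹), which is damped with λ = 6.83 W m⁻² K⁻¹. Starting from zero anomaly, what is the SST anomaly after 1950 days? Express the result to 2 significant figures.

19 K

Areal heat capacity C = 6.53×10^8 J m⁻² K⁻¹ (given).
τ = C / λ = 6.53×10^8 / 6.83 = 9.56×10^7 s.
Equilibrium anomaly ΔT_eq = F / λ = 153 / 6.83 = 22.4 K.
t = 1950 days = 1.68×10^8 s, so t/τ = 1.76.
ΔT(t) = ΔT_eq (1 − e^(−t/τ)) = 22.4 × (1 − e^−1.76) = 18.6 K.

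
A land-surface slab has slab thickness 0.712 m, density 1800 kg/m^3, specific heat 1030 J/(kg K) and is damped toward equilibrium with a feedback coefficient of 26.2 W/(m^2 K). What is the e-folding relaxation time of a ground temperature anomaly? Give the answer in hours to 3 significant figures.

14.0 hours

Areal heat capacity C = ρ c_p D = 1800 × 1030 × 0.712 = 1.32×10^6 J m⁻² K⁻¹.
Relaxation time τ = C / λ = 1.32×10^6 / 26.2 = 50400 s.
In hours: 50400 s / (3600 s/hour) = 14.0 hours.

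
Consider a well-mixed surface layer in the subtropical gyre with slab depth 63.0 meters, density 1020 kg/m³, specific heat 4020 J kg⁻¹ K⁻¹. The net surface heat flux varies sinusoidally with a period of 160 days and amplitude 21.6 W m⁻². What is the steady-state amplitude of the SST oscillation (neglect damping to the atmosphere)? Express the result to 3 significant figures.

Areal heat capacity C = ρ c_p D = 1020 × 4020 × 63.0 = 2.58×10^8 J m⁻² K⁻¹.
Angular frequency ω = 2π / T = 2π / 1.38×10^7 s = 4.55×10^-7 s⁻¹.
Cω = 2.58×10^8 × 4.55×10^-7 = 117 W/(m²·K).
Amplitude A = F₀ / (Cω) = 21.6 / 117 = 0.184 K.

0.184 K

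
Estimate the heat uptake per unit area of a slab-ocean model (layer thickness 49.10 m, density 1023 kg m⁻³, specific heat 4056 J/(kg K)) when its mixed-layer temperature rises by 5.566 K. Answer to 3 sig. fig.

Areal heat capacity C = ρ c_p D = 1023 × 4056 × 49.10 = 2.04×10^8 J/(m^2 K).
ΔQ = C ΔT = 2.04×10^8 × 5.566 = 1.13×10^9 J/m².

1.13×10^9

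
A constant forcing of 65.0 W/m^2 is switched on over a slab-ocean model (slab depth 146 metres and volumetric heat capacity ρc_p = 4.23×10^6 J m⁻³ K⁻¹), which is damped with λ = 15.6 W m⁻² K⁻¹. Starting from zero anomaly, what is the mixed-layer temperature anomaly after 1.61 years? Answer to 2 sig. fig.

3.0 K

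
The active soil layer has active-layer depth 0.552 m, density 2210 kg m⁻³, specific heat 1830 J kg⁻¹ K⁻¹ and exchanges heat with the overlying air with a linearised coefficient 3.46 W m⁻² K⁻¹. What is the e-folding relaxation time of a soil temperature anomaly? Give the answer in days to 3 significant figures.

Areal heat capacity C = ρ c_p D = 2210 × 1830 × 0.552 = 2.23×10^6 J m⁻² K⁻¹.
Relaxation time τ = C / λ = 2.23×10^6 / 3.46 = 6.45×10^5 s.
In days: 6.45×10^5 s / (86400 s/day) = 7.47 days.

7.47 days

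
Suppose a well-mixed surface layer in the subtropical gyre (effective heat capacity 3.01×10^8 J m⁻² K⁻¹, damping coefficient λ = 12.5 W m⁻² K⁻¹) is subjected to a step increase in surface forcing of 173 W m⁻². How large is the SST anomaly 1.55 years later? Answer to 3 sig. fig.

12.0 K

Areal heat capacity C = 3.01×10^8 J m⁻² K⁻¹ (given).
τ = C / λ = 3.01×10^8 / 12.5 = 2.41×10^7 s.
Equilibrium anomaly ΔT_eq = F / λ = 173 / 12.5 = 13.8 K.
t = 1.55 years = 4.89×10^7 s, so t/τ = 2.03.
ΔT(t) = ΔT_eq (1 − e^(−t/τ)) = 13.8 × (1 − e^−2.03) = 12.0 K.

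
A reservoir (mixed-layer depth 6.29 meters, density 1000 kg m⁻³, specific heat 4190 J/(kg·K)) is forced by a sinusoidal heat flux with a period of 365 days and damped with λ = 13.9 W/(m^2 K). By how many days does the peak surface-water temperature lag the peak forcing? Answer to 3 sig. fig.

21.0 days

Areal heat capacity C = ρ c_p D = 1000 × 4190 × 6.29 = 2.64×10^7 J/(m^2 K).
ω = 2π / 3.15×10^7 s = 1.99×10^-7 s⁻¹.
Phase lag φ = arctan(Cω/λ) = arctan(5.25/13.9) = 0.361 rad.
Time lag = φ / ω = 0.361 / 1.99×10^-7 = 1.81×10^6 s = 21.0 days.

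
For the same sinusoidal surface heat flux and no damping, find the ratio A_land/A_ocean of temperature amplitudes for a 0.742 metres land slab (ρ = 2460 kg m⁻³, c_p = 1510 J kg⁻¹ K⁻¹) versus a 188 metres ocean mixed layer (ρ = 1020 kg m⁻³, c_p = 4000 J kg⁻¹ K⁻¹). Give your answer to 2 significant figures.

280

C_ocean = 1020 × 4000 × 188 = 7.67×10^8 J/(m²·K).
C_land = 2460 × 1510 × 0.742 = 2.76×10^6 J/(m²·K).
Undamped amplitude ∝ 1/C, so A_land/A_ocean = C_ocean/C_land = 278.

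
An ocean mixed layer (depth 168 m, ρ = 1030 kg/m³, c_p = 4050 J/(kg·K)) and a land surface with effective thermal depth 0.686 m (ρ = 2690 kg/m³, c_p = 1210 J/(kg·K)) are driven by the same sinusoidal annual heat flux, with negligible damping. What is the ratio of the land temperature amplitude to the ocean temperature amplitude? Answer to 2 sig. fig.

C_ocean = 1030 × 4050 × 168 = 7.01×10^8 J/(m²·K).
C_land = 2690 × 1210 × 0.686 = 2.23×10^6 J/(m²·K).
Undamped amplitude ∝ 1/C, so A_land/A_ocean = C_ocean/C_land = 314.

310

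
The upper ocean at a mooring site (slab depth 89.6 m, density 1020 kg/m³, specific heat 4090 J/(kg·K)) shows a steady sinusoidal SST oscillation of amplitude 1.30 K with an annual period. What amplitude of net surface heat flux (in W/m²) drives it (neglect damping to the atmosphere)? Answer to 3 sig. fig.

96.8

Areal heat capacity C = ρ c_p D = 1020 × 4090 × 89.6 = 3.74×10^8 J m⁻² K⁻¹.
ω = 2π / 3.15×10^7 s = 1.99×10^-7 s⁻¹.
Cω = 3.74×10^8 × 1.99×10^-7 = 74.5 W/(m²·K).
F₀ = A × Cω = 1.30 × 74.5 = 96.8 W/m².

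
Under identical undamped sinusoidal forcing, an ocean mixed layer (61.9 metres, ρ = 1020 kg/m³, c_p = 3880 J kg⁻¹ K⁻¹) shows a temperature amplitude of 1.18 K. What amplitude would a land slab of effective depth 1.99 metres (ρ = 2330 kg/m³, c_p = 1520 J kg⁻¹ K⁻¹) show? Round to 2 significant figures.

41 K

C_ocean = 2.45×10^8 J/(m²·K); C_land = 7.05×10^6 J/(m²·K).
A ∝ 1/C ⇒ A_land = A_ocean × C_ocean/C_land = 1.18 × 34.8 = 41.0 K.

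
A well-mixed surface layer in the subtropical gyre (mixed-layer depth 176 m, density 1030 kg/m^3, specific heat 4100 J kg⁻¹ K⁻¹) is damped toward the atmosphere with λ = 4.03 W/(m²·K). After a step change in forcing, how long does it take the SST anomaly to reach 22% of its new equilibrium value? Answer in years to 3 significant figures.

Areal heat capacity C = ρ c_p D = 1030 × 4100 × 176 = 7.43×10^8 J/(m²·K).
τ = C / λ = 7.43×10^8 / 4.03 = 1.84×10^8 s.
Fraction reached: 1 − e^(−t/τ) = 0.22 ⇒ t = −τ ln(1 − 0.22) = τ × 0.248.
t = 4.58×10^7 s = 1.45 years.

1.45 years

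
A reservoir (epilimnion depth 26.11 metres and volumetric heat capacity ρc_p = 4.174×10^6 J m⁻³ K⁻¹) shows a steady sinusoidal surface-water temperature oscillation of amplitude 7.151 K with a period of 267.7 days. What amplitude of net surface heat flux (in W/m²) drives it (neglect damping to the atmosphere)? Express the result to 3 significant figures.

212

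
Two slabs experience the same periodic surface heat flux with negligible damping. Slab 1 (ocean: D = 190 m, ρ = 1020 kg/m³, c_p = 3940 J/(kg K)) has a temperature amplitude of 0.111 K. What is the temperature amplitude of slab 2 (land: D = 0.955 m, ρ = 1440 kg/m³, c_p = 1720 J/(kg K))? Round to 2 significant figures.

C_ocean = 7.64×10^8 J/(m²·K); C_land = 2.37×10^6 J/(m²·K).
A ∝ 1/C ⇒ A_land = A_ocean × C_ocean/C_land = 0.111 × 323 = 35.8 K.

36 K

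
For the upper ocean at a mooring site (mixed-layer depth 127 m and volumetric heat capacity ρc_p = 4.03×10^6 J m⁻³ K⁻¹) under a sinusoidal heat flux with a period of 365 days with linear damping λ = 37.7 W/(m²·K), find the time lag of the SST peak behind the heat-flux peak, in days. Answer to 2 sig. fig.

71 days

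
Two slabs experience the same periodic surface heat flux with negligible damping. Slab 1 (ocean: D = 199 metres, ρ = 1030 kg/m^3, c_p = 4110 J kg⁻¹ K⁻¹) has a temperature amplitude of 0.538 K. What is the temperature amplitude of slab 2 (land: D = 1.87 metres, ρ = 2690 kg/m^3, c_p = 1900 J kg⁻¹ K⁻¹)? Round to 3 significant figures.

47.4 K

C_ocean = 8.42×10^8 J/(m²·K); C_land = 9.56×10^6 J/(m²·K).
A ∝ 1/C ⇒ A_land = A_ocean × C_ocean/C_land = 0.538 × 88.1 = 47.4 K.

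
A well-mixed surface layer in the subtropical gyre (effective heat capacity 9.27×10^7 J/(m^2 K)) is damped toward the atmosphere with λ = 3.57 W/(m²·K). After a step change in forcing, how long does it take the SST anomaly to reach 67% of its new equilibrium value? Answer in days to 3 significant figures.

333 days

Areal heat capacity C = 9.27×10^7 J/(m^2 K) (given).
τ = C / λ = 9.27×10^7 / 3.57 = 2.60×10^7 s.
Fraction reached: 1 − e^(−t/τ) = 0.67 ⇒ t = −τ ln(1 − 0.67) = τ × 1.11.
t = 2.88×10^7 s = 333 days.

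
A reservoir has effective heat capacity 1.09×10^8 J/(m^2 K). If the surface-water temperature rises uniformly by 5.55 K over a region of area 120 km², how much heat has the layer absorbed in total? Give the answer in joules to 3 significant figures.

7.26×10^16 J

Areal heat capacity C = 1.09×10^8 J/(m^2 K) (given).
Heat per unit area: q = C ΔT = 1.09×10^8 × 5.55 = 6.05×10^8 J/m².
Total heat: Q = q × A = 6.05×10^8 × (120 × 10⁶ m²) = 7.26×10^16 J.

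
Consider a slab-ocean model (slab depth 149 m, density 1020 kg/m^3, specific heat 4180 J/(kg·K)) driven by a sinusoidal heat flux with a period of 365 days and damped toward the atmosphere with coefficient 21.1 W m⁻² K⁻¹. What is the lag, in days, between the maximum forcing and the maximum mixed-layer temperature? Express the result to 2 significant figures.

82 days

Areal heat capacity C = ρ c_p D = 1020 × 4180 × 149 = 6.35×10^8 J m⁻² K⁻¹.
ω = 2π / 3.15×10^7 s = 1.99×10^-7 s⁻¹.
Phase lag φ = arctan(Cω/λ) = arctan(127/21.1) = 1.41 rad.
Time lag = φ / ω = 1.41 / 1.99×10^-7 = 7.05×10^6 s = 81.7 days.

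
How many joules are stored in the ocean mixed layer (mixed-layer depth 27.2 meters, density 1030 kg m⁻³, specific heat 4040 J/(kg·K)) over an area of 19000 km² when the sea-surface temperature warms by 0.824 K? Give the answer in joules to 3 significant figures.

1.77×10^18 J

Areal heat capacity C = ρ c_p D = 1030 × 4040 × 27.2 = 1.13×10^8 J/(m²·K).
Heat per unit area: q = C ΔT = 1.13×10^8 × 0.824 = 9.33×10^7 J/m².
Total heat: Q = q × A = 9.33×10^7 × (19000 × 10⁶ m²) = 1.77×10^18 J.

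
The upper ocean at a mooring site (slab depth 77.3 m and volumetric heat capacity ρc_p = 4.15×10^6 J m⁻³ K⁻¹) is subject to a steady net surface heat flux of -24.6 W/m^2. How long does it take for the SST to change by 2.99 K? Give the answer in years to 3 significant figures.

1.24 years

Areal heat capacity C = ρc_p × D = 4.15×10^6 × 77.3 = 3.21×10^8 J/(m^2 K).
Time required: Δt = C ΔT / F = 3.21×10^8 × -2.99 / -24.6 = 3.90×10^7 s.
In years: 3.90×10^7 s / (3.156×10^7 s/year) = 1.24 years.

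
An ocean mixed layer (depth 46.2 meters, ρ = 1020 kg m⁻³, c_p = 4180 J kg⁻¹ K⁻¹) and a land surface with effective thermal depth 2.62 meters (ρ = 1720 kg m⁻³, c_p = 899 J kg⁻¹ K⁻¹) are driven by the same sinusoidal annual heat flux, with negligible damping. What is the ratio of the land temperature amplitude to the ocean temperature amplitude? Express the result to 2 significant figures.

49

C_ocean = 1020 × 4180 × 46.2 = 1.97×10^8 J/(m²·K).
C_land = 1720 × 899 × 2.62 = 4.05×10^6 J/(m²·K).
Undamped amplitude ∝ 1/C, so A_land/A_ocean = C_ocean/C_land = 48.6.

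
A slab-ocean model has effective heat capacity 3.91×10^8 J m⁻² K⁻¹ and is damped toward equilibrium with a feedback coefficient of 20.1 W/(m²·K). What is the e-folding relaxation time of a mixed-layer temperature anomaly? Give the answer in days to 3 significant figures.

225 days

Areal heat capacity C = 3.91×10^8 J m⁻² K⁻¹ (given).
Relaxation time τ = C / λ = 3.91×10^8 / 20.1 = 1.95×10^7 s.
In days: 1.95×10^7 s / (86400 s/day) = 225 days.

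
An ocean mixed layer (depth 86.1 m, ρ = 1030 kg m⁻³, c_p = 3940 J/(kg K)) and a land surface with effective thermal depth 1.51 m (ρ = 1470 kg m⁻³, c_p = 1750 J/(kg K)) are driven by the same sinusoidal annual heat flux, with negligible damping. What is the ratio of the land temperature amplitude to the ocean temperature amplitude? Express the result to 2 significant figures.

C_ocean = 1030 × 3940 × 86.1 = 3.49×10^8 J/(m²·K).
C_land = 1470 × 1750 × 1.51 = 3.88×10^6 J/(m²·K).
Undamped amplitude ∝ 1/C, so A_land/A_ocean = C_ocean/C_land = 90.0.

90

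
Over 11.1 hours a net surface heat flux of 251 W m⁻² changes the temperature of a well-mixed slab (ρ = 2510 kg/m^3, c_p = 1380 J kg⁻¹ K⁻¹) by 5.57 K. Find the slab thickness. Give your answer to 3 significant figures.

Heat input Q = F Δt = 251 × 40000 s = 1.00×10^7 J/m².
Required areal heat capacity C = Q / ΔT = 1.80×10^6 J/(m²·K).
Depth D = C / (ρ c_p) = 1.80×10^6 / (2510 × 1380) = 0.520 m.

0.520 m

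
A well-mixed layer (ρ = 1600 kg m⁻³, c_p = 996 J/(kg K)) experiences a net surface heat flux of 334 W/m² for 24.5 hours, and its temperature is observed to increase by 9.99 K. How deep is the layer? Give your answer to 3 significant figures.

Heat input Q = F Δt = 334 × 88200 s = 2.95×10^7 J/m².
Required areal heat capacity C = Q / ΔT = 2.95×10^6 J/(m²·K).
Depth D = C / (ρ c_p) = 2.95×10^6 / (1600 × 996) = 1.85 m.

1.85 m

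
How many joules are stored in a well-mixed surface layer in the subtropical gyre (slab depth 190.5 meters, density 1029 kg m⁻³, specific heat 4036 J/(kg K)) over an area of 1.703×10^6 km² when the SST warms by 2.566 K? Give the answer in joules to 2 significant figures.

3.5×10^21 J

Areal heat capacity C = ρ c_p D = 1029 × 4036 × 190.5 = 7.91×10^8 J m⁻² K⁻¹.
Heat per unit area: q = C ΔT = 7.91×10^8 × 2.566 = 2.03×10^9 J/m².
Total heat: Q = q × A = 2.03×10^9 × (1.703×10^6 × 10⁶ m²) = 3.46×10^21 J.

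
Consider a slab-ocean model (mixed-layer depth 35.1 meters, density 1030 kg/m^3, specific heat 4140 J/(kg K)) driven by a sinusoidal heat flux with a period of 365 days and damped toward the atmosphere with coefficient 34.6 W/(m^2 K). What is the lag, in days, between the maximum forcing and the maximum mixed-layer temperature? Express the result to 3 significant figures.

Areal heat capacity C = ρ c_p D = 1030 × 4140 × 35.1 = 1.50×10^8 J m⁻² K⁻¹.
ω = 2π / 3.15×10^7 s = 1.99×10^-7 s⁻¹.
Phase lag φ = arctan(Cω/λ) = arctan(29.8/34.6) = 0.711 rad.
Time lag = φ / ω = 0.711 / 1.99×10^-7 = 3.57×10^6 s = 41.3 days.

41.3 days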